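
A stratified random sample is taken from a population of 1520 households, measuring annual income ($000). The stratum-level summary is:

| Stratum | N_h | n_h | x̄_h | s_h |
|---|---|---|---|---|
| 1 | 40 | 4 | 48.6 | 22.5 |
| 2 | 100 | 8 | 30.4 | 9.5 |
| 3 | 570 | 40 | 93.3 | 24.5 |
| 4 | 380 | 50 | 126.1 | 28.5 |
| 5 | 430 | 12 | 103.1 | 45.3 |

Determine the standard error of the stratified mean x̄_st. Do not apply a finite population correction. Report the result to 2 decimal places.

V̂(x̄_st) = Σ W_h² s_h²/n_h, with W_h = N_h/N and N = 1520:
  stratum 1: (40/1520)²·22.5²/4 = 0.0876472
  stratum 2: (100/1520)²·9.5²/8 = 0.0488281
  stratum 3: (570/1520)²·24.5²/40 = 2.11025
  stratum 4: (380/1520)²·28.5²/50 = 1.01531
  stratum 5: (430/1520)²·45.3²/12 = 13.6856
V̂(x̄_st) = 16.9477
SE(x̄_st) = √16.9477 = 4.11676

SE(x̄_st) ≈ 4.12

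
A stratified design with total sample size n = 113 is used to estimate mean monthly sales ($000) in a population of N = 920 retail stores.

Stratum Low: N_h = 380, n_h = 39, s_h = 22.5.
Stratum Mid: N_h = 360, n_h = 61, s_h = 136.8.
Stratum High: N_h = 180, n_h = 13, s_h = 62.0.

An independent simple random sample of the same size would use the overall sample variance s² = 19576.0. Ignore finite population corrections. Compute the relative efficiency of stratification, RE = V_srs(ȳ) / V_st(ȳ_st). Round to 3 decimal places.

V̂(ȳ_st) = Σ W_h² s_h²/n_h, with W_h = N_h/N and N = 920:
  stratum Low: (380/920)²·22.5²/39 = 2.21458
  stratum Mid: (360/920)²·136.8²/61 = 46.9755
  stratum High: (180/920)²·62.0²/13 = 11.319
V_st = 60.5091
V_srs = s²/n = 19576.0/113 = 173.239
Relative efficiency = V_srs / V_st = 173.239/60.5091 = 2.8630

RE ≈ 2.863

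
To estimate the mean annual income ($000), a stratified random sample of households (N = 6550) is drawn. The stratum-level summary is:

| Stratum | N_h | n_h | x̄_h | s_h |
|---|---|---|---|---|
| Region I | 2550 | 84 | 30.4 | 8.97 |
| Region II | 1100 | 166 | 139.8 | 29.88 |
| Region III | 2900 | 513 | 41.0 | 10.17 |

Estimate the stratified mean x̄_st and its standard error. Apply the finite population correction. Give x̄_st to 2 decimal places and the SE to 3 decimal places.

x̄_st ≈ 53.47, SE ≈ 0.549

x̄_st = Σ W_h x̄_h = (2550·30.4 + 1100·139.8 + 2900·41.0)/6550 = 53.46565
V̂(x̄_st) = Σ W_h² (1 − n_h/N_h) s_h²/n_h, with W_h = N_h/N and N = 6550:
  stratum Region I: (2550/6550)²·(1 − 84/2550)·8.97²/84 = 0.140396
  stratum Region II: (1100/6550)²·(1 − 166/1100)·29.88²/166 = 0.128798
  stratum Region III: (2900/6550)²·(1 − 513/2900)·10.17²/513 = 0.0325306
V̂(x̄_st) = 0.301725
SE(x̄_st) = √0.301725 = 0.549295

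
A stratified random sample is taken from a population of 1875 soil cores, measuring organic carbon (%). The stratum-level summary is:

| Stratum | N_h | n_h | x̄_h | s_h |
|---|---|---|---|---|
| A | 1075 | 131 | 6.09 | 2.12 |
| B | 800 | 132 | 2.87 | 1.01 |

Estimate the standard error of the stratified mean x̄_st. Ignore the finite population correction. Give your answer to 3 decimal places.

SE(x̄_st) ≈ 0.113

V̂(x̄_st) = Σ W_h² s_h²/n_h, with W_h = N_h/N and N = 1875:
  stratum A: (1075/1875)²·2.12²/131 = 0.0112776
  stratum B: (800/1875)²·1.01²/132 = 0.00140684
V̂(x̄_st) = 0.0126844
SE(x̄_st) = √0.0126844 = 0.112625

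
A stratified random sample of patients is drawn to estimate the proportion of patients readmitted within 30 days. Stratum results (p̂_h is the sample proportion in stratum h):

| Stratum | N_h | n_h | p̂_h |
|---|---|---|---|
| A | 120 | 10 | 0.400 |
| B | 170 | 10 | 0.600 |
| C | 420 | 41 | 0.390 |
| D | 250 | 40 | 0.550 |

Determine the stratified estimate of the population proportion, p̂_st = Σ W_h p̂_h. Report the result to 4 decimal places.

p̂_st ≈ 0.4701

N = 960; stratum weights W_h = N_h/N.
p̂_st = Σ W_h p̂_h = (120·0.400 + 170·0.600 + 420·0.390 + 250·0.550)/960 = 0.47010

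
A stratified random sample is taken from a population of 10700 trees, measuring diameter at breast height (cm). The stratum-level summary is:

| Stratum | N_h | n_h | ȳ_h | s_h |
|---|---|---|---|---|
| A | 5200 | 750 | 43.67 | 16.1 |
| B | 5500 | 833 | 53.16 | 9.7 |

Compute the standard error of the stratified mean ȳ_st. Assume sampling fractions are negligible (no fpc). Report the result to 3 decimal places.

V̂(ȳ_st) = Σ W_h² s_h²/n_h, with W_h = N_h/N and N = 10700:
  stratum A: (5200/10700)²·16.1²/750 = 0.0816262
  stratum B: (5500/10700)²·9.7²/833 = 0.0298439
V̂(ȳ_st) = 0.11147
SE(ȳ_st) = √0.11147 = 0.333871

SE(ȳ_st) ≈ 0.334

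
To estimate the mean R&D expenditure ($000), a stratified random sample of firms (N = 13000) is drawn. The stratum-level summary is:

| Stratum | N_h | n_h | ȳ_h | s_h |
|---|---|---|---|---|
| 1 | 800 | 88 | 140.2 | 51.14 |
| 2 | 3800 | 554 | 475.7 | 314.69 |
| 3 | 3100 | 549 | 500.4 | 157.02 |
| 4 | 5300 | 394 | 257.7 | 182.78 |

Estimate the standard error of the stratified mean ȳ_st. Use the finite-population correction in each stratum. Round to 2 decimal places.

SE(ȳ_st) ≈ 5.32

V̂(ȳ_st) = Σ W_h² (1 − n_h/N_h) s_h²/n_h, with W_h = N_h/N and N = 13000:
  stratum 1: (800/13000)²·(1 − 88/800)·51.14²/88 = 0.100166
  stratum 2: (3800/13000)²·(1 − 554/3800)·314.69²/554 = 13.0467
  stratum 3: (3100/13000)²·(1 − 549/3100)·157.02²/549 = 2.10147
  stratum 4: (5300/13000)²·(1 − 394/5300)·182.78²/394 = 13.046
V̂(ȳ_st) = 28.2944
SE(ȳ_st) = √28.2944 = 5.31925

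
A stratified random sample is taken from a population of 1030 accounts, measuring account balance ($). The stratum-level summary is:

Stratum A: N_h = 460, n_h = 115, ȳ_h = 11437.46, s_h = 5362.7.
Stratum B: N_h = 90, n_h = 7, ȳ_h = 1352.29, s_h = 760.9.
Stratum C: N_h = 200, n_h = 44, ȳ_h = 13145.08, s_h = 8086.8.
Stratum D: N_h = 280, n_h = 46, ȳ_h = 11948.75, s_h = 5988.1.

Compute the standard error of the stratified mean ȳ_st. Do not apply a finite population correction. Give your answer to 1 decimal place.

V̂(ȳ_st) = Σ W_h² s_h²/n_h, with W_h = N_h/N and N = 1030:
  stratum A: (460/1030)²·5362.7²/115 = 49878.2
  stratum B: (90/1030)²·760.9²/7 = 631.492
  stratum C: (200/1030)²·8086.8²/44 = 56038.5
  stratum D: (280/1030)²·5988.1²/46 = 57605.2
V̂(ȳ_st) = 164153
SE(ȳ_st) = √164153 = 405.158

SE(ȳ_st) ≈ 405.2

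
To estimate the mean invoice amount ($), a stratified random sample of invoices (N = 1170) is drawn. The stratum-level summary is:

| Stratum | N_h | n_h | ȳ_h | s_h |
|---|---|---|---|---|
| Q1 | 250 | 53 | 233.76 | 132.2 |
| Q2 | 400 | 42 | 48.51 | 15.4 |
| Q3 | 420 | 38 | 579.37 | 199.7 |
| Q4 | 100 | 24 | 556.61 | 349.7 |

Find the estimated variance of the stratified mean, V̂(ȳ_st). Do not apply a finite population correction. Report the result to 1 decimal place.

V̂(ȳ_st) = Σ W_h² s_h²/n_h, with W_h = N_h/N and N = 1170:
  stratum Q1: (250/1170)²·132.2²/53 = 15.0555
  stratum Q2: (400/1170)²·15.4²/42 = 0.659995
  stratum Q3: (420/1170)²·199.7²/38 = 135.238
  stratum Q4: (100/1170)²·349.7²/24 = 37.2227
V̂(ȳ_st) = 188.176

V̂(ȳ_st) ≈ 188.2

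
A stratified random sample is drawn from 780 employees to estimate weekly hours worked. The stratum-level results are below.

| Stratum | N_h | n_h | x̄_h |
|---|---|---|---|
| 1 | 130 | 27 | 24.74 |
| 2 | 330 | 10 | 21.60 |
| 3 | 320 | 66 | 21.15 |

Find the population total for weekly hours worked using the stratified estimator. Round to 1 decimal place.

τ̂_st = Σ N_h x̄_h = 130·24.74 + 330·21.60 + 320·21.15 = 17112.2

τ̂_st ≈ 17112.2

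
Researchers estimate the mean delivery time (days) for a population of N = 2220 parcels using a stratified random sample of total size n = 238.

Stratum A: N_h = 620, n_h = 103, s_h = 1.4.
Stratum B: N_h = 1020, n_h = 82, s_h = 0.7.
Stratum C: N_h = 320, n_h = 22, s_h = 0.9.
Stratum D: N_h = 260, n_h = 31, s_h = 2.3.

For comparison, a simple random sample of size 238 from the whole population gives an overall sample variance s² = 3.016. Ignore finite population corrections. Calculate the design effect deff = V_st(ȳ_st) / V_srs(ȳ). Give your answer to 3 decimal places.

deff ≈ 0.462

V̂(ȳ_st) = Σ W_h² s_h²/n_h, with W_h = N_h/N and N = 2220:
  stratum A: (620/2220)²·1.4²/103 = 0.00148421
  stratum B: (1020/2220)²·0.7²/82 = 0.00126147
  stratum C: (320/2220)²·0.9²/22 = 0.000764991
  stratum D: (260/2220)²·2.3²/31 = 0.00234064
V_st = 0.00585131
V_srs = s²/n = 3.016/238 = 0.0126723
deff = V_st / V_srs = 0.00585131/0.0126723 = 0.4617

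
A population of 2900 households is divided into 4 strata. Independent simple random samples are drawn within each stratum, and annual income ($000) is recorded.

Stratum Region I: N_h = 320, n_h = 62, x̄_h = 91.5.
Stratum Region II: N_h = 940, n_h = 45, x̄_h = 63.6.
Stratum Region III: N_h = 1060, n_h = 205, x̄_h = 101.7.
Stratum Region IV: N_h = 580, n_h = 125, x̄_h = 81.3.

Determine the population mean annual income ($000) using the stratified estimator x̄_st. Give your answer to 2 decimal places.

N = Σ N_h = 2900. Stratum weights W_h = N_h/N.
x̄_st = (320·91.5 + 940·63.6 + 1060·101.7 + 580·81.3) / 2900 = 84.1448

x̄_st ≈ 84.14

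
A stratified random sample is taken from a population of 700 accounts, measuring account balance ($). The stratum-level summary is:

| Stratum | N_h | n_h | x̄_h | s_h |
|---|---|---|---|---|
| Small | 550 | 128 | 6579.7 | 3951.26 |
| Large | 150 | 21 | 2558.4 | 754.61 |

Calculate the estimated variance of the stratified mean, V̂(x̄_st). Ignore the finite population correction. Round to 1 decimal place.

V̂(x̄_st) = Σ W_h² s_h²/n_h, with W_h = N_h/N and N = 700:
  stratum Small: (550/700)²·3951.26²/128 = 75299.2
  stratum Large: (150/700)²·754.61²/21 = 1245.12
V̂(x̄_st) = 76544.4

V̂(x̄_st) ≈ 76544.4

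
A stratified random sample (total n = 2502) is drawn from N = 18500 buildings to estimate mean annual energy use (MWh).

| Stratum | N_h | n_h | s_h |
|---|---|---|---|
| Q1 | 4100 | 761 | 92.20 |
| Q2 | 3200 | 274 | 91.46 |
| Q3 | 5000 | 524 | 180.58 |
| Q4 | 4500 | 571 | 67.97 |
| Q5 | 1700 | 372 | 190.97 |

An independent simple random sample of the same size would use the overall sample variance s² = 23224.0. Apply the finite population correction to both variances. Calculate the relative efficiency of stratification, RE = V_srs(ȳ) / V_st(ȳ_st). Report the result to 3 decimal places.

V̂(ȳ_st) = Σ W_h² (1 − n_h/N_h) s_h²/n_h, with W_h = N_h/N and N = 18500:
  stratum Q1: (4100/18500)²·(1 − 761/4100)·92.20²/761 = 0.446821
  stratum Q2: (3200/18500)²·(1 − 274/3200)·91.46²/274 = 0.835204
  stratum Q3: (5000/18500)²·(1 − 524/5000)·180.58²/524 = 4.06935
  stratum Q4: (4500/18500)²·(1 − 571/4500)·67.97²/571 = 0.417974
  stratum Q5: (1700/18500)²·(1 − 372/1700)·190.97²/372 = 0.646682
V_st = 6.41603
V_srs = (1 − 2502/18500)·23224.0/2502 = 8.02682
Relative efficiency = V_srs / V_st = 8.02682/6.41603 = 1.2511

RE ≈ 1.251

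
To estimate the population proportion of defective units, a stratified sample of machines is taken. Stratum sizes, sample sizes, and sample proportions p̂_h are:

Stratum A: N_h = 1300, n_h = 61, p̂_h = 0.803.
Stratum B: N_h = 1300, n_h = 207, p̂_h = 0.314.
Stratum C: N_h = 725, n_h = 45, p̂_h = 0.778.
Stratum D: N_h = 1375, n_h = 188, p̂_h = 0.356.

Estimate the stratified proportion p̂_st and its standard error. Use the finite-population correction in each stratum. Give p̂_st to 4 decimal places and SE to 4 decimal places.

N = 4700; stratum weights W_h = N_h/N.
p̂_st = Σ W_h p̂_h = (1300·0.803 + 1300·0.314 + 725·0.778 + 1375·0.356)/4700 = 0.53312
V̂(p̂_st) = Σ W_h² (1 − n_h/N_h) p̂_h(1−p̂_h)/(n_h−1):
  stratum A: (1300/4700)²·(1 − 61/1300)·0.803·0.197/60 = 0.000192243
  stratum B: (1300/4700)²·(1 − 207/1300)·0.314·0.686/206 = 6.72596e-05
  stratum C: (725/4700)²·(1 − 45/725)·0.778·0.222/44 = 8.76054e-05
  stratum D: (1375/4700)²·(1 − 188/1375)·0.356·0.644/187 = 9.05841e-05
V̂(p̂_st) = 0.000437692; SE = √V̂ = 0.0209211

p̂_st ≈ 0.5331, SE ≈ 0.0209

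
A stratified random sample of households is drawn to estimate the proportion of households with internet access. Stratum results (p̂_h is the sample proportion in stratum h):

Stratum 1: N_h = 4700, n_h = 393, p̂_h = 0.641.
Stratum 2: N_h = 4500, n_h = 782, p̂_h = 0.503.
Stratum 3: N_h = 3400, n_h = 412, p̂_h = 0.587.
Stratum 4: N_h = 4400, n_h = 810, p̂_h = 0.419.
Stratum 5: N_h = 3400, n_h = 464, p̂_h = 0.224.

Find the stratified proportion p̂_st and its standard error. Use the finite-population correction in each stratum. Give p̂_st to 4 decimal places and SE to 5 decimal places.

N = 20400; stratum weights W_h = N_h/N.
p̂_st = Σ W_h p̂_h = (4700·0.641 + 4500·0.503 + 3400·0.587 + 4400·0.419 + 3400·0.224)/20400 = 0.48418
V̂(p̂_st) = Σ W_h² (1 − n_h/N_h) p̂_h(1−p̂_h)/(n_h−1):
  stratum 1: (4700/20400)²·(1 − 393/4700)·0.641·0.359/392 = 2.85548e-05
  stratum 2: (4500/20400)²·(1 − 782/4500)·0.503·0.497/781 = 1.28687e-05
  stratum 3: (3400/20400)²·(1 − 412/3400)·0.587·0.413/411 = 1.43994e-05
  stratum 4: (4400/20400)²·(1 − 810/4400)·0.419·0.581/809 = 1.14216e-05
  stratum 5: (3400/20400)²·(1 − 464/3400)·0.224·0.776/463 = 9.00541e-06
V̂(p̂_st) = 7.625e-05; SE = √V̂ = 0.00873212

p̂_st ≈ 0.4842, SE ≈ 0.00873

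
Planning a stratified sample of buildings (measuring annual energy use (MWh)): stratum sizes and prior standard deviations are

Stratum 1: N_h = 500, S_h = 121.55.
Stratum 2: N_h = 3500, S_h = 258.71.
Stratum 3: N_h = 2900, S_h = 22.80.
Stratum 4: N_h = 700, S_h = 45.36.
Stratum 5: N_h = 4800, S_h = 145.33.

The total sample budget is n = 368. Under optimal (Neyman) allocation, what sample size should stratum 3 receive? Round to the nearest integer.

14

Neyman allocation: n_h = n · N_h S_h / Σ N_i S_i, with n = 368.
  stratum 1: N_h·S_h = 500·121.55 = 60775.00
  stratum 2: N_h·S_h = 3500·258.71 = 905485.00
  stratum 3: N_h·S_h = 2900·22.80 = 66120.00
  stratum 4: N_h·S_h = 700·45.36 = 31752.00
  stratum 5: N_h·S_h = 4800·145.33 = 697584.00
Σ N_h S_h = 1761716.00
n for stratum 3 = 368·66120.00/1761716.00 = 13.812 → 14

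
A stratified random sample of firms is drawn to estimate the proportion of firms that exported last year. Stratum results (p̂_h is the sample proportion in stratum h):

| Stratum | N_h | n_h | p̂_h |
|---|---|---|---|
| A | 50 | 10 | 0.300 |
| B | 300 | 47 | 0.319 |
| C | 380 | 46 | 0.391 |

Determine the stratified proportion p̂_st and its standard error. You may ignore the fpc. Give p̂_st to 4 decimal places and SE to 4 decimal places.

N = 730; stratum weights W_h = N_h/N.
p̂_st = Σ W_h p̂_h = (50·0.300 + 300·0.319 + 380·0.391)/730 = 0.35518
V̂(p̂_st) = Σ W_h² p̂_h(1−p̂_h)/(n_h−1):
  stratum A: (50/730)²·0.300·0.700/9 = 0.000109464
  stratum B: (300/730)²·0.319·0.681/46 = 0.000797585
  stratum C: (380/730)²·0.391·0.609/45 = 0.00143385
V̂(p̂_st) = 0.0023409; SE = √V̂ = 0.0483828

p̂_st ≈ 0.3552, SE ≈ 0.0484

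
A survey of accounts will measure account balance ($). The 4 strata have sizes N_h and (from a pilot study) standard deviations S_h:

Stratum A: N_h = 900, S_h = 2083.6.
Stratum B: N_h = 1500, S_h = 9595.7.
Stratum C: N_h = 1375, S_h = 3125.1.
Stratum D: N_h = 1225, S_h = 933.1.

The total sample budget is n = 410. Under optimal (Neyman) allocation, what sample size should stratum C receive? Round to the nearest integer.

Neyman allocation: n_h = n · N_h S_h / Σ N_i S_i, with n = 410.
  stratum A: N_h·S_h = 900·2083.6 = 1875240.00
  stratum B: N_h·S_h = 1500·9595.7 = 14393550.00
  stratum C: N_h·S_h = 1375·3125.1 = 4297012.50
  stratum D: N_h·S_h = 1225·933.1 = 1143047.50
Σ N_h S_h = 21708850.00
n for stratum C = 410·4297012.50/21708850.00 = 81.155 → 81

81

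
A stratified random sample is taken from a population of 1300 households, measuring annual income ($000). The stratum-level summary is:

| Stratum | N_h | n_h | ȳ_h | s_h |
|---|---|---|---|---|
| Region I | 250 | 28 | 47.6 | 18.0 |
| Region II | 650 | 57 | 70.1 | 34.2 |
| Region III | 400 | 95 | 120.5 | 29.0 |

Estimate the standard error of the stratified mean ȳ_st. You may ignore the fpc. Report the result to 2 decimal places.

V̂(ȳ_st) = Σ W_h² s_h²/n_h, with W_h = N_h/N and N = 1300:
  stratum Region I: (250/1300)²·18.0²/28 = 0.427937
  stratum Region II: (650/1300)²·34.2²/57 = 5.13
  stratum Region III: (400/1300)²·29.0²/95 = 0.838119
V̂(ȳ_st) = 6.39606
SE(ȳ_st) = √6.39606 = 2.52904

SE(ȳ_st) ≈ 2.53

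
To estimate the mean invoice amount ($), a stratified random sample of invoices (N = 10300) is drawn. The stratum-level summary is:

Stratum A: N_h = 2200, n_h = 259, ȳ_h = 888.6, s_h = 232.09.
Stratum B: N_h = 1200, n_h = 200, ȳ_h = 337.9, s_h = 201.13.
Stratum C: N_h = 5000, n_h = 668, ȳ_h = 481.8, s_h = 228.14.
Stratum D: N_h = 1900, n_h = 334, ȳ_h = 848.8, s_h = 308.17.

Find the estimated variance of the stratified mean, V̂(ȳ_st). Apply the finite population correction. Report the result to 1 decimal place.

V̂(ȳ_st) ≈ 34.5

V̂(ȳ_st) = Σ W_h² (1 − n_h/N_h) s_h²/n_h, with W_h = N_h/N and N = 10300:
  stratum A: (2200/10300)²·(1 − 259/2200)·232.09²/259 = 8.37118
  stratum B: (1200/10300)²·(1 − 200/1200)·201.13²/200 = 2.28787
  stratum C: (5000/10300)²·(1 − 668/5000)·228.14²/668 = 15.9078
  stratum D: (1900/10300)²·(1 − 334/1900)·308.17²/334 = 7.97453
V̂(ȳ_st) = 34.5414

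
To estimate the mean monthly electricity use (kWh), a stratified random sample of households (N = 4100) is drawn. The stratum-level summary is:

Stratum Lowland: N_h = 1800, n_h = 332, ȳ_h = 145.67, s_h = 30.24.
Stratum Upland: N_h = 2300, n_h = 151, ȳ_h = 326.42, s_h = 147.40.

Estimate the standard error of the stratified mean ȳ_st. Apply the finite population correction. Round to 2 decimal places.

V̂(ȳ_st) = Σ W_h² (1 − n_h/N_h) s_h²/n_h, with W_h = N_h/N and N = 4100:
  stratum Lowland: (1800/4100)²·(1 − 332/1800)·30.24²/332 = 0.432969
  stratum Upland: (2300/4100)²·(1 − 151/2300)·147.40²/151 = 42.3072
V̂(ȳ_st) = 42.7402
SE(ȳ_st) = √42.7402 = 6.5376

SE(ȳ_st) ≈ 6.54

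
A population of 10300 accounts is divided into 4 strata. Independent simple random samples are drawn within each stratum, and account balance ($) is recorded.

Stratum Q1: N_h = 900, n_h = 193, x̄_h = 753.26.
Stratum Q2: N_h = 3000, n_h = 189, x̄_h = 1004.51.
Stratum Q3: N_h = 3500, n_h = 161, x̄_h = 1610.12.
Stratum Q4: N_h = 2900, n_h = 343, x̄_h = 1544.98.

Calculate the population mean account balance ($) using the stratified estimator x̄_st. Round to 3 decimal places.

N = Σ N_h = 10300. Stratum weights W_h = N_h/N.
x̄_st = (900·753.26 + 3000·1004.51 + 3500·1610.12 + 2900·1544.98) / 10300 = 1340.51709

x̄_st ≈ 1340.517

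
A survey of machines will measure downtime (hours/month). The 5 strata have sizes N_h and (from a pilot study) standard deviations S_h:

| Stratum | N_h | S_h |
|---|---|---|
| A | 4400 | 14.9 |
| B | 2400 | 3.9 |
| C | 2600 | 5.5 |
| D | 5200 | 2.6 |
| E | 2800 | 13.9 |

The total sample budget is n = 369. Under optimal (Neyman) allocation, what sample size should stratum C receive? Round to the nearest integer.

Neyman allocation: n_h = n · N_h S_h / Σ N_i S_i, with n = 369.
  stratum A: N_h·S_h = 4400·14.9 = 65560.00
  stratum B: N_h·S_h = 2400·3.9 = 9360.00
  stratum C: N_h·S_h = 2600·5.5 = 14300.00
  stratum D: N_h·S_h = 5200·2.6 = 13520.00
  stratum E: N_h·S_h = 2800·13.9 = 38920.00
Σ N_h S_h = 141660.00
n for stratum C = 369·14300.00/141660.00 = 37.249 → 37

37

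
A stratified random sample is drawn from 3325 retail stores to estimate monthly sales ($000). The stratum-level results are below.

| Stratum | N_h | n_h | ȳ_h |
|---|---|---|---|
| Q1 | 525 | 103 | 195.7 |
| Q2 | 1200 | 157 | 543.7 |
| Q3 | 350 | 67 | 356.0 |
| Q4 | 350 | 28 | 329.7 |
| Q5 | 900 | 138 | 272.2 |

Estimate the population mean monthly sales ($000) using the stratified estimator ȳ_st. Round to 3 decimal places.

N = Σ N_h = 3325. Stratum weights W_h = N_h/N.
ȳ_st = (525·195.7 + 1200·543.7 + 350·356.0 + 350·329.7 + 900·272.2) / 3325 = 372.97970

ȳ_st ≈ 372.980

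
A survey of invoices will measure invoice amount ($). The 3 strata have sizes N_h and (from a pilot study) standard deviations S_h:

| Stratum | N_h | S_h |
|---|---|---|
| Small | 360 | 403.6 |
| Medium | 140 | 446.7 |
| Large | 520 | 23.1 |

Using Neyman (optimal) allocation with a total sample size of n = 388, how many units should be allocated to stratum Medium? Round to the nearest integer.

Neyman allocation: n_h = n · N_h S_h / Σ N_i S_i, with n = 388.
  stratum Small: N_h·S_h = 360·403.6 = 145296.00
  stratum Medium: N_h·S_h = 140·446.7 = 62538.00
  stratum Large: N_h·S_h = 520·23.1 = 12012.00
Σ N_h S_h = 219846.00
n for stratum Medium = 388·62538.00/219846.00 = 110.372 → 110

110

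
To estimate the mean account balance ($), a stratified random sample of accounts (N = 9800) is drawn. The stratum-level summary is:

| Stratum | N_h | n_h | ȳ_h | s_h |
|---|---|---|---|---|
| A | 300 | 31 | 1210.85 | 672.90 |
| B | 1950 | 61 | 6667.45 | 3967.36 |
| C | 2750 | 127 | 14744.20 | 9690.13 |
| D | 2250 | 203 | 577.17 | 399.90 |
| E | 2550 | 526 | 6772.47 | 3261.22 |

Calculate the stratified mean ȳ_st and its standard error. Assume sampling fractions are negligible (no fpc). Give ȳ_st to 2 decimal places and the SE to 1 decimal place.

ȳ_st = Σ W_h ȳ_h = (300·1210.85 + 1950·6667.45 + 2750·14744.20 + 2250·577.17 + 2550·6772.47)/9800 = 7395.89423
V̂(ȳ_st) = Σ W_h² s_h²/n_h, with W_h = N_h/N and N = 9800:
  stratum A: (300/9800)²·672.90²/31 = 13.6877
  stratum B: (1950/9800)²·3967.36²/61 = 10216.2
  stratum C: (2750/9800)²·9690.13²/127 = 58219.5
  stratum D: (2250/9800)²·399.90²/203 = 41.526
  stratum E: (2550/9800)²·3261.22²/526 = 1369
V̂(ȳ_st) = 69860
SE(ȳ_st) = √69860 = 264.31

ȳ_st ≈ 7395.89, SE ≈ 264.3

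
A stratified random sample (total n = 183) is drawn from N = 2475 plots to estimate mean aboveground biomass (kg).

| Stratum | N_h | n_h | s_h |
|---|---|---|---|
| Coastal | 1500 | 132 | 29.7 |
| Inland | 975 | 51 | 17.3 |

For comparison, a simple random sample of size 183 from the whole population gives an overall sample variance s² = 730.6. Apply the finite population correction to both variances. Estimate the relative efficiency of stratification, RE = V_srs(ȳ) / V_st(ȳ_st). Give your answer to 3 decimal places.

RE ≈ 1.192

V̂(ȳ_st) = Σ W_h² (1 − n_h/N_h) s_h²/n_h, with W_h = N_h/N and N = 2475:
  stratum Coastal: (1500/2475)²·(1 − 132/1500)·29.7²/132 = 2.23855
  stratum Inland: (975/2475)²·(1 − 51/975)·17.3²/51 = 0.863074
V_st = 3.10162
V_srs = (1 − 183/2475)·730.6/183 = 3.69716
Relative efficiency = V_srs / V_st = 3.69716/3.10162 = 1.1920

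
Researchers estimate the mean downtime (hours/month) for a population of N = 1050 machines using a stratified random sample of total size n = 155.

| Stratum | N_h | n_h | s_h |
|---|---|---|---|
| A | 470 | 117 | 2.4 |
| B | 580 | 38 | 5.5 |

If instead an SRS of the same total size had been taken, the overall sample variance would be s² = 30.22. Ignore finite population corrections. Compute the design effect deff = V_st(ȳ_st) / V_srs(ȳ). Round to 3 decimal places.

V̂(ȳ_st) = Σ W_h² s_h²/n_h, with W_h = N_h/N and N = 1050:
  stratum A: (470/1050)²·2.4²/117 = 0.00986402
  stratum B: (580/1050)²·5.5²/38 = 0.242895
V_st = 0.252759
V_srs = s²/n = 30.22/155 = 0.194968
deff = V_st / V_srs = 0.252759/0.194968 = 1.2964

deff ≈ 1.296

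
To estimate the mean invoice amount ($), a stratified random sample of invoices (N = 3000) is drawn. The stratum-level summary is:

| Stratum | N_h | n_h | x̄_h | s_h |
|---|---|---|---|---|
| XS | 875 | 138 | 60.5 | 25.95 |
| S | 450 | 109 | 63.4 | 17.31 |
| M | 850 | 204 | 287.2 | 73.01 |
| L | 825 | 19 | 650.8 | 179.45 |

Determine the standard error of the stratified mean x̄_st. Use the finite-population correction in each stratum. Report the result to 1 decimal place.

SE(x̄_st) ≈ 11.3

V̂(x̄_st) = Σ W_h² (1 − n_h/N_h) s_h²/n_h, with W_h = N_h/N and N = 3000:
  stratum XS: (875/3000)²·(1 − 138/875)·25.95²/138 = 0.349646
  stratum S: (450/3000)²·(1 − 109/450)·17.31²/109 = 0.0468697
  stratum M: (850/3000)²·(1 − 204/850)·73.01²/204 = 1.5942
  stratum L: (825/3000)²·(1 − 19/825)·179.45²/19 = 125.222
V̂(x̄_st) = 127.212
SE(x̄_st) = √127.212 = 11.2789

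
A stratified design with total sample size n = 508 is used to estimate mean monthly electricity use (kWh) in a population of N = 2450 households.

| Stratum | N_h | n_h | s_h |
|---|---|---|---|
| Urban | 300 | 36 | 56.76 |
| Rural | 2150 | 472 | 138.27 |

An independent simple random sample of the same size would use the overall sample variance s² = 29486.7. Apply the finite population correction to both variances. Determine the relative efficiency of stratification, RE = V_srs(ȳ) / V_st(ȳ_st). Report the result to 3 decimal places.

V̂(ȳ_st) = Σ W_h² (1 − n_h/N_h) s_h²/n_h, with W_h = N_h/N and N = 2450:
  stratum Urban: (300/2450)²·(1 − 36/300)·56.76²/36 = 1.1808
  stratum Rural: (2150/2450)²·(1 − 472/2150)·138.27²/472 = 24.3451
V_st = 25.5259
V_srs = (1 − 508/2450)·29486.7/508 = 46.0093
Relative efficiency = V_srs / V_st = 46.0093/25.5259 = 1.8025

RE ≈ 1.802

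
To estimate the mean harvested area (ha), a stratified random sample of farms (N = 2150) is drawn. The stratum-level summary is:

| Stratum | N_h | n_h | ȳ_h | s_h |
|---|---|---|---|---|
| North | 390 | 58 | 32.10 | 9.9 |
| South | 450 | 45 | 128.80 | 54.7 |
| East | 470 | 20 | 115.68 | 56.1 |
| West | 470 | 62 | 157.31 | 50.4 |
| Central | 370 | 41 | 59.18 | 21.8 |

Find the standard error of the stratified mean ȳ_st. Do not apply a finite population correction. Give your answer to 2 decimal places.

SE(ȳ_st) ≈ 3.58

V̂(ȳ_st) = Σ W_h² s_h²/n_h, with W_h = N_h/N and N = 2150:
  stratum North: (390/2150)²·9.9²/58 = 0.0556025
  stratum South: (450/2150)²·54.7²/45 = 2.9128
  stratum East: (470/2150)²·56.1²/20 = 7.51994
  stratum West: (470/2150)²·50.4²/62 = 1.95789
  stratum Central: (370/2150)²·21.8²/41 = 0.343286
V̂(ȳ_st) = 12.7895
SE(ȳ_st) = √12.7895 = 3.57624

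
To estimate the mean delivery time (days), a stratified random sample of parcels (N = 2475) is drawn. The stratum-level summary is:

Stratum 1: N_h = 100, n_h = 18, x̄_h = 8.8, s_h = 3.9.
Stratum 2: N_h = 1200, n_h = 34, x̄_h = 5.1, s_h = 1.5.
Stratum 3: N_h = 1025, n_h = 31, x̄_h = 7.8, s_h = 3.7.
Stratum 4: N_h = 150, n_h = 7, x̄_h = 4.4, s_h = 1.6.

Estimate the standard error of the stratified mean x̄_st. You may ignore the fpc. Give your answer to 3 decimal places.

V̂(x̄_st) = Σ W_h² s_h²/n_h, with W_h = N_h/N and N = 2475:
  stratum 1: (100/2475)²·3.9²/18 = 0.00137945
  stratum 2: (1200/2475)²·1.5²/34 = 0.0155566
  stratum 3: (1025/2475)²·3.7²/31 = 0.0757424
  stratum 4: (150/2475)²·1.6²/7 = 0.0013433
V̂(x̄_st) = 0.0940218
SE(x̄_st) = √0.0940218 = 0.30663

SE(x̄_st) ≈ 0.307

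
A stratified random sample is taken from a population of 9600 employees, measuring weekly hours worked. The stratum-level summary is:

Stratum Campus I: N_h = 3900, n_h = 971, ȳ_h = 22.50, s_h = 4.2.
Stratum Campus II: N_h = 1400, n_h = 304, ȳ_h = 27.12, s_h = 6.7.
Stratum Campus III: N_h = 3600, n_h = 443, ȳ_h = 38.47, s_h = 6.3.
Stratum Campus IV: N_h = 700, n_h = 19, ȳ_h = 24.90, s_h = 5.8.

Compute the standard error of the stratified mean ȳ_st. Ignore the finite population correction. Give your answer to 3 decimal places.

V̂(ȳ_st) = Σ W_h² s_h²/n_h, with W_h = N_h/N and N = 9600:
  stratum Campus I: (3900/9600)²·4.2²/971 = 0.00299824
  stratum Campus II: (1400/9600)²·6.7²/304 = 0.00314043
  stratum Campus III: (3600/9600)²·6.3²/443 = 0.0125991
  stratum Campus IV: (700/9600)²·5.8²/19 = 0.00941361
V̂(ȳ_st) = 0.0281514
SE(ȳ_st) = √0.0281514 = 0.167784

SE(ȳ_st) ≈ 0.168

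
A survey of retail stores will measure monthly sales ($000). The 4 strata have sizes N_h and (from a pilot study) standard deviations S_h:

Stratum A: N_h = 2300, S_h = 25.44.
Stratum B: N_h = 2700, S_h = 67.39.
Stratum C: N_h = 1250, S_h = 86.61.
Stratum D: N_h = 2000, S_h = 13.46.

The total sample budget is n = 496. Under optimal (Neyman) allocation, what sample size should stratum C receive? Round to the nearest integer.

Neyman allocation: n_h = n · N_h S_h / Σ N_i S_i, with n = 496.
  stratum A: N_h·S_h = 2300·25.44 = 58512.00
  stratum B: N_h·S_h = 2700·67.39 = 181953.00
  stratum C: N_h·S_h = 1250·86.61 = 108262.50
  stratum D: N_h·S_h = 2000·13.46 = 26920.00
Σ N_h S_h = 375647.50
n for stratum C = 496·108262.50/375647.50 = 142.948 → 143

143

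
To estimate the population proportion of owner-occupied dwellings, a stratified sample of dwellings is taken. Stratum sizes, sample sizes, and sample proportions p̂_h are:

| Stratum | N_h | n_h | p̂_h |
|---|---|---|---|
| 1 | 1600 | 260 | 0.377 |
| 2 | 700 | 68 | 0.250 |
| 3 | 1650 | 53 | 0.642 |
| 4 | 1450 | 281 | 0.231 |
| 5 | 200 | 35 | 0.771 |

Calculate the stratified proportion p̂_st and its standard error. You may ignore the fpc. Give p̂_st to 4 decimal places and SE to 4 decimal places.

p̂_st ≈ 0.4155, SE ≈ 0.0235

N = 5600; stratum weights W_h = N_h/N.
p̂_st = Σ W_h p̂_h = (1600·0.377 + 700·0.250 + 1650·0.642 + 1450·0.231 + 200·0.771)/5600 = 0.41547
V̂(p̂_st) = Σ W_h² p̂_h(1−p̂_h)/(n_h−1):
  stratum 1: (1600/5600)²·0.377·0.623/259 = 7.40276e-05
  stratum 2: (700/5600)²·0.250·0.750/67 = 4.37267e-05
  stratum 3: (1650/5600)²·0.642·0.358/52 = 0.000383713
  stratum 4: (1450/5600)²·0.231·0.769/280 = 4.25344e-05
  stratum 5: (200/5600)²·0.771·0.229/34 = 6.62361e-06
V̂(p̂_st) = 0.000550625; SE = √V̂ = 0.0234654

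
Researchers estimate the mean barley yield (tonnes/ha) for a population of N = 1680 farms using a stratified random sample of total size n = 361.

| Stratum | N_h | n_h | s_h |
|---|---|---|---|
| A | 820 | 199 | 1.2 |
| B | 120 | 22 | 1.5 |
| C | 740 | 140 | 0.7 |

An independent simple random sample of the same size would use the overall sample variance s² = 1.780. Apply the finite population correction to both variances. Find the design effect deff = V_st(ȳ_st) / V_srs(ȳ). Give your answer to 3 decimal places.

V̂(ȳ_st) = Σ W_h² (1 − n_h/N_h) s_h²/n_h, with W_h = N_h/N and N = 1680:
  stratum A: (820/1680)²·(1 − 199/820)·1.2²/199 = 0.00130556
  stratum B: (120/1680)²·(1 − 22/120)·1.5²/22 = 0.000426136
  stratum C: (740/1680)²·(1 − 140/740)·0.7²/140 = 0.000550595
V_st = 0.00228229
V_srs = (1 − 361/1680)·1.780/361 = 0.00387122
deff = V_st / V_srs = 0.00228229/0.00387122 = 0.5896

deff ≈ 0.590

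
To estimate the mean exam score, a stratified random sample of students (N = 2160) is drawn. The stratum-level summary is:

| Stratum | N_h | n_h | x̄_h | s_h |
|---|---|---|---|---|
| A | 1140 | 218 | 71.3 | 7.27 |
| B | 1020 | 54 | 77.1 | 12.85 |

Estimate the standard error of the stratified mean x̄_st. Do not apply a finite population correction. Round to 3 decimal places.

V̂(x̄_st) = Σ W_h² s_h²/n_h, with W_h = N_h/N and N = 2160:
  stratum A: (1140/2160)²·7.27²/218 = 0.0675328
  stratum B: (1020/2160)²·12.85²/54 = 0.681876
V̂(x̄_st) = 0.749409
SE(x̄_st) = √0.749409 = 0.865684

SE(x̄_st) ≈ 0.866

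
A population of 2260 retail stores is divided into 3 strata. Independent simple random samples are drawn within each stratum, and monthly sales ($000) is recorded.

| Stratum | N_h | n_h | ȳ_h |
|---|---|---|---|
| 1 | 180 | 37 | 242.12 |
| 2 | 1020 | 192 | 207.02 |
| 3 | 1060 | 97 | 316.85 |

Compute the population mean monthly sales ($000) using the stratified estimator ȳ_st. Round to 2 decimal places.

ȳ_st ≈ 261.33

N = Σ N_h = 2260. Stratum weights W_h = N_h/N.
ȳ_st = (180·242.12 + 1020·207.02 + 1060·316.85) / 2260 = 261.3288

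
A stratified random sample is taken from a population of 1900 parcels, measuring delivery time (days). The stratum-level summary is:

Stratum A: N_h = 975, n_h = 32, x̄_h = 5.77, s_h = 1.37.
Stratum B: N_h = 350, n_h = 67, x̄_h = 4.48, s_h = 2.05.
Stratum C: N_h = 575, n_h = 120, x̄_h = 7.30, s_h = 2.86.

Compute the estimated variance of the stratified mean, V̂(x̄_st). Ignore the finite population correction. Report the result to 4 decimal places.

V̂(x̄_st) = Σ W_h² s_h²/n_h, with W_h = N_h/N and N = 1900:
  stratum A: (975/1900)²·1.37²/32 = 0.0154452
  stratum B: (350/1900)²·2.05²/67 = 0.00212844
  stratum C: (575/1900)²·2.86²/120 = 0.0062428
V̂(x̄_st) = 0.0238164

V̂(x̄_st) ≈ 0.0238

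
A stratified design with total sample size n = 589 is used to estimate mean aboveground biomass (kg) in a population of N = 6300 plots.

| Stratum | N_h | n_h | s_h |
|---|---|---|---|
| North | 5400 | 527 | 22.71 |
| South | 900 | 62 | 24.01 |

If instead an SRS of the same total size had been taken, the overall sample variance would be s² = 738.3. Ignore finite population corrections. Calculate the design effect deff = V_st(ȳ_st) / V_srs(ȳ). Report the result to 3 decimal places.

deff ≈ 0.725

V̂(ȳ_st) = Σ W_h² s_h²/n_h, with W_h = N_h/N and N = 6300:
  stratum North: (5400/6300)²·22.71²/527 = 0.719002
  stratum South: (900/6300)²·24.01²/62 = 0.189756
V_st = 0.908758
V_srs = s²/n = 738.3/589 = 1.25348
deff = V_st / V_srs = 0.908758/1.25348 = 0.7250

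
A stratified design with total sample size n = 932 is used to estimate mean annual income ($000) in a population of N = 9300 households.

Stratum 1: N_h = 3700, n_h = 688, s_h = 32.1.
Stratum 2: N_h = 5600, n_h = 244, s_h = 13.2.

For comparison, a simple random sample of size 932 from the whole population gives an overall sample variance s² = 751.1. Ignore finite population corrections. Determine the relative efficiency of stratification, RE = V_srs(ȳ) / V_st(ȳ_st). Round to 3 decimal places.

RE ≈ 1.625

V̂(ȳ_st) = Σ W_h² s_h²/n_h, with W_h = N_h/N and N = 9300:
  stratum 1: (3700/9300)²·32.1²/688 = 0.23706
  stratum 2: (5600/9300)²·13.2²/244 = 0.258922
V_st = 0.495982
V_srs = s²/n = 751.1/932 = 0.805901
Relative efficiency = V_srs / V_st = 0.805901/0.495982 = 1.6249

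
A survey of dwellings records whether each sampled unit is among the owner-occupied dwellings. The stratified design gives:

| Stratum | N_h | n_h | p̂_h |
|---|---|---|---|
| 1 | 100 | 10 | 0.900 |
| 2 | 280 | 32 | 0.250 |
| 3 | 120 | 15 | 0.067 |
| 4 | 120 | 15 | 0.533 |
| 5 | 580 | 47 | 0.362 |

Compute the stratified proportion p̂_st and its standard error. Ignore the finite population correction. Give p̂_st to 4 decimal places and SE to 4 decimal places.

N = 1200; stratum weights W_h = N_h/N.
p̂_st = Σ W_h p̂_h = (100·0.900 + 280·0.250 + 120·0.067 + 120·0.533 + 580·0.362)/1200 = 0.36830
V̂(p̂_st) = Σ W_h² p̂_h(1−p̂_h)/(n_h−1):
  stratum 1: (100/1200)²·0.900·0.100/9 = 6.94444e-05
  stratum 2: (280/1200)²·0.250·0.750/31 = 0.000329301
  stratum 3: (120/1200)²·0.067·0.933/14 = 4.46507e-05
  stratum 4: (120/1200)²·0.533·0.467/14 = 0.000177794
  stratum 5: (580/1200)²·0.362·0.638/46 = 0.00117291
V̂(p̂_st) = 0.0017941; SE = √V̂ = 0.0423568

p̂_st ≈ 0.3683, SE ≈ 0.0424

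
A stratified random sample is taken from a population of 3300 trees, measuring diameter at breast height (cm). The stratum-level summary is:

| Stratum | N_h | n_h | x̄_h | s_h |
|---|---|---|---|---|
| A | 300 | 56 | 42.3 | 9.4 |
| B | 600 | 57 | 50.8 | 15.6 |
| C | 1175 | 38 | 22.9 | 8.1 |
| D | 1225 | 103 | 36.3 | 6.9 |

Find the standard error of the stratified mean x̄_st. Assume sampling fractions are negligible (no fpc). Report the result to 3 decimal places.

SE(x̄_st) ≈ 0.661

V̂(x̄_st) = Σ W_h² s_h²/n_h, with W_h = N_h/N and N = 3300:
  stratum A: (300/3300)²·9.4²/56 = 0.0130401
  stratum B: (600/3300)²·15.6²/57 = 0.14114
  stratum C: (1175/3300)²·8.1²/38 = 0.218894
  stratum D: (1225/3300)²·6.9²/103 = 0.063695
V̂(x̄_st) = 0.436769
SE(x̄_st) = √0.436769 = 0.660885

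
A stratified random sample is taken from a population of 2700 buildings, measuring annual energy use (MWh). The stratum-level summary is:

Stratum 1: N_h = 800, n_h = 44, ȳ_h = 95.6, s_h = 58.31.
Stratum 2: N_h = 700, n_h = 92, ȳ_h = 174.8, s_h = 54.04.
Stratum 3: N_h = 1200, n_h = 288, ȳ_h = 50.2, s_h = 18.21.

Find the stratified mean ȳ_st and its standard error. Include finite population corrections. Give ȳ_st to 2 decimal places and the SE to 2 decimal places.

ȳ_st ≈ 95.96, SE ≈ 2.90

ȳ_st = Σ W_h ȳ_h = (800·95.6 + 700·174.8 + 1200·50.2)/2700 = 95.95556
V̂(ȳ_st) = Σ W_h² (1 − n_h/N_h) s_h²/n_h, with W_h = N_h/N and N = 2700:
  stratum 1: (800/2700)²·(1 − 44/800)·58.31²/44 = 6.41088
  stratum 2: (700/2700)²·(1 − 92/700)·54.04²/92 = 1.85318
  stratum 3: (1200/2700)²·(1 − 288/1200)·18.21²/288 = 0.172853
V̂(ȳ_st) = 8.43691
SE(ȳ_st) = √8.43691 = 2.90464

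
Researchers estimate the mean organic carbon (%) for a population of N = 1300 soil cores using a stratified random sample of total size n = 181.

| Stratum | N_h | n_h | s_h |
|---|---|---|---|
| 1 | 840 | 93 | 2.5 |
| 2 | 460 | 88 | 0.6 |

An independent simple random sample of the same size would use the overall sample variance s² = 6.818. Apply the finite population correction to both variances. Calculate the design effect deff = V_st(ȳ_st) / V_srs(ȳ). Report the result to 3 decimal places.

deff ≈ 0.782

V̂(ȳ_st) = Σ W_h² (1 − n_h/N_h) s_h²/n_h, with W_h = N_h/N and N = 1300:
  stratum 1: (840/1300)²·(1 − 93/840)·2.5²/93 = 0.0249523
  stratum 2: (460/1300)²·(1 − 88/460)·0.6²/88 = 0.000414223
V_st = 0.0253665
V_srs = (1 − 181/1300)·6.818/181 = 0.0324239
deff = V_st / V_srs = 0.0253665/0.0324239 = 0.7823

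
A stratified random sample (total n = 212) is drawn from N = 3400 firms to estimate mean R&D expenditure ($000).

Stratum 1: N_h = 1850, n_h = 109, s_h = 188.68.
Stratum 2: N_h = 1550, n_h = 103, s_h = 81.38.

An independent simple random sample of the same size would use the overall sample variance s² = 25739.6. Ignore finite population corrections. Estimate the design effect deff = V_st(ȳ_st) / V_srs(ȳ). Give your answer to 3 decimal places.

deff ≈ 0.906

V̂(ȳ_st) = Σ W_h² s_h²/n_h, with W_h = N_h/N and N = 3400:
  stratum 1: (1850/3400)²·188.68²/109 = 96.6965
  stratum 2: (1550/3400)²·81.38²/103 = 13.363
V_st = 110.06
V_srs = s²/n = 25739.6/212 = 121.413
deff = V_st / V_srs = 110.06/121.413 = 0.9065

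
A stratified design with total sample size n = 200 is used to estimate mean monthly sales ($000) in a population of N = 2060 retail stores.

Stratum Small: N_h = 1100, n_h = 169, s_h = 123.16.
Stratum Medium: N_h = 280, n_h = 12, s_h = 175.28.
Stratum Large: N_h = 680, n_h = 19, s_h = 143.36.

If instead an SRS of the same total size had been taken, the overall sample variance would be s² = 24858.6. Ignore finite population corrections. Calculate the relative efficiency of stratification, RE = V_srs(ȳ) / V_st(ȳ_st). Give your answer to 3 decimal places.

RE ≈ 0.652

V̂(ȳ_st) = Σ W_h² s_h²/n_h, with W_h = N_h/N and N = 2060:
  stratum Small: (1100/2060)²·123.16²/169 = 25.592
  stratum Medium: (280/2060)²·175.28²/12 = 47.3004
  stratum Large: (680/2060)²·143.36²/19 = 117.865
V_st = 190.758
V_srs = s²/n = 24858.6/200 = 124.293
Relative efficiency = V_srs / V_st = 124.293/190.758 = 0.6516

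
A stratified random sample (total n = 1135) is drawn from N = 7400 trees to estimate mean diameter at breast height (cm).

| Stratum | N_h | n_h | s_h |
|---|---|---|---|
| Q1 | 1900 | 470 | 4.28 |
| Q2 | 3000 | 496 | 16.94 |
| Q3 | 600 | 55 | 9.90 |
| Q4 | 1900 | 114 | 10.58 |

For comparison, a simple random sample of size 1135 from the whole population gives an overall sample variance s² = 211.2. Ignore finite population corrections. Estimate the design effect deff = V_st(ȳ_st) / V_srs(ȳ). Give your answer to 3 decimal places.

V̂(ȳ_st) = Σ W_h² s_h²/n_h, with W_h = N_h/N and N = 7400:
  stratum Q1: (1900/7400)²·4.28²/470 = 0.00256941
  stratum Q2: (3000/7400)²·16.94²/496 = 0.0950877
  stratum Q3: (600/7400)²·9.90²/55 = 0.0117151
  stratum Q4: (1900/7400)²·10.58²/114 = 0.0647307
V_st = 0.174103
V_srs = s²/n = 211.2/1135 = 0.186079
deff = V_st / V_srs = 0.174103/0.186079 = 0.9356

deff ≈ 0.936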